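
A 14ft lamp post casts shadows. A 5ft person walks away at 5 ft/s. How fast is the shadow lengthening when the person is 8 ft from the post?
25/9 ft/s

By similar triangles: 14/(x+s) = 5/s
Solving: s = 5x/9
ds/dt = 5/9 · dx/dt = 5/9 · 5 = 25/9 ft/s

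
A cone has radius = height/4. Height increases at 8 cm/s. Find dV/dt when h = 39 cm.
1521π/2 cm³/s

V = (1/3)π(h/4)²h = πh³/48
dV/dt = πh²/16 · 8
At h = 39: dV/dt = 1521π/2 cm³/s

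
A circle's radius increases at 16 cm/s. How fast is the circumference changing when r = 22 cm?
32π cm/s

C = 2πr
dC/dt = 2π · dr/dt = 2π · 16 = 32π cm/s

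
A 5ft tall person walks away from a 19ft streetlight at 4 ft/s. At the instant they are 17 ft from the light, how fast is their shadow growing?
10/7 ft/s

By similar triangles: 19/(x+s) = 5/s
Solving: s = 5x/14
ds/dt = 5/14 · dx/dt = 5/14 · 4 = 10/7 ft/s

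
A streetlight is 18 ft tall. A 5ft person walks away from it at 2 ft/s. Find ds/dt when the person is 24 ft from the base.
10/13 ft/s

By similar triangles: 18/(x+s) = 5/s
Solving: s = 5x/13
ds/dt = 5/13 · dx/dt = 5/13 · 2 = 10/13 ft/s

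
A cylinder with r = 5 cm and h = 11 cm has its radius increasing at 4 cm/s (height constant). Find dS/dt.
168π cm²/s

S = 2πrh + 2πr² (lateral + bases)
dS/dt = (2πh + 4πr)·dr/dt = (2π·11 + 4π·5)·4
= 168π cm²/s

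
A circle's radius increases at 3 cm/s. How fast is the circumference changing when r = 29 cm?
6π cm/s

C = 2πr
dC/dt = 2π · dr/dt = 2π · 3 = 6π cm/s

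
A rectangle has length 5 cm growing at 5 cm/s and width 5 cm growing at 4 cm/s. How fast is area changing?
45 cm²/s

A = lw
dA/dt = w·dl/dt + l·dw/dt = 5·5 + 5·4 = 45 cm²/s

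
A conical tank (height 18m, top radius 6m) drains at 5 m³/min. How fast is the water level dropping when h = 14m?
45/(196π) ≈ 0.07308 m/min

r/h = 6/18, so r = (1/3)h
V = (1/3)πr²h = (1/3)π((1/3)h)²h = (1/27)πh³
dV/dh = (1/9)πh²
dh/dt = (dV/dt)/(dV/dh) = -5/((1/9)π·14²) = -45/(196π) m/min
The level is dropping at 45/(196π) ≈ 0.07308 m/min.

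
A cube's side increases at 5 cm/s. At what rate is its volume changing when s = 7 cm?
735 cm³/s

V = s³
dV/dt = 3s² · ds/dt = 3·7²·5 = 735 cm³/s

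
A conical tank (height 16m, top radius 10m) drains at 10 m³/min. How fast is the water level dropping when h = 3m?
128/(45π) ≈ 0.9054 m/min

r/h = 10/16, so r = (5/8)h
V = (1/3)πr²h = (1/3)π((5/8)h)²h = (25/192)πh³
dV/dh = (25/64)πh²
dh/dt = (dV/dt)/(dV/dh) = -10/((25/64)π·3²) = -128/(45π) m/min
The level is dropping at 128/(45π) ≈ 0.9054 m/min.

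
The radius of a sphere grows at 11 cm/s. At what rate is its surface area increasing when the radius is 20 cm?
1760π cm²/s

S = 4πr²
dS/dt = dS/dr · dr/dt = 8πr · 11
At r = 20: dS/dt = 1760π cm²/s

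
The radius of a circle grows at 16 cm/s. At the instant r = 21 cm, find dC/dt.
32π cm/s

C = 2πr
dC/dt = 2π · dr/dt = 2π · 16 = 32π cm/s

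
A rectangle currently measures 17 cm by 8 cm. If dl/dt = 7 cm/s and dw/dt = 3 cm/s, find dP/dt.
20 cm/s

P = 2(l + w)
dP/dt = 2(dl/dt + dw/dt) = 2(7 + 3) = 20 cm/s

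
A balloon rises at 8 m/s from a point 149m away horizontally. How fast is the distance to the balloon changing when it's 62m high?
496√26045/26045 ≈ 3.073 m/s

z² = 149² + y²
z = √(149² + 62²) = √26045
dz/dt = y/z · dy/dt = 62/√26045 · 8 = 496√26045/26045 ≈ 3.073 m/s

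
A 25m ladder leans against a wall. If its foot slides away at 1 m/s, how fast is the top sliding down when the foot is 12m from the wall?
12√481/481 ≈ 0.5472 m/s

x² + y² = 25²
2x·dx/dt + 2y·dy/dt = 0
dy/dt = -x/y · dx/dt = -12/√481 · 1 = -12√481/481 m/s
The top is descending at 12√481/481 ≈ 0.5472 m/s.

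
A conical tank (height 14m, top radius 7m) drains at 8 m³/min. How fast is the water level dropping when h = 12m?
2/(9π) ≈ 0.07074 m/min

r/h = 7/14, so r = (1/2)h
V = (1/3)πr²h = (1/3)π((1/2)h)²h = (1/12)πh³
dV/dh = (1/4)πh²
dh/dt = (dV/dt)/(dV/dh) = -8/((1/4)π·12²) = -2/(9π) m/min
The level is dropping at 2/(9π) ≈ 0.07074 m/min.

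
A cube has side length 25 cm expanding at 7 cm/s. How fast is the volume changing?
13125 cm³/s

V = s³
dV/dt = 3s² · ds/dt = 3·25²·7 = 13125 cm³/s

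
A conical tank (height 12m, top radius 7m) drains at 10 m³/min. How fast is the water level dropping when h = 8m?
45/(98π) ≈ 0.1462 m/min

r/h = 7/12, so r = (7/12)h
V = (1/3)πr²h = (1/3)π((7/12)h)²h = (49/432)πh³
dV/dh = (49/144)πh²
dh/dt = (dV/dt)/(dV/dh) = -10/((49/144)π·8²) = -45/(98π) m/min
The level is dropping at 45/(98π) ≈ 0.1462 m/min.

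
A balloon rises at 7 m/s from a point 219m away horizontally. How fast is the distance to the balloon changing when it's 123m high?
287√7010/7010 ≈ 3.428 m/s

z² = 219² + y²
z = √(219² + 123²) = 3√7010
dz/dt = y/z · dy/dt = 123/(3√7010) · 7 = 287√7010/7010 ≈ 3.428 m/s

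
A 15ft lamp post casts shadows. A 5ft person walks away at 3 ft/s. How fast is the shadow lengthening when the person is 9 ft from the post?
3/2 ft/s

By similar triangles: 15/(x+s) = 5/s
Solving: s = 5x/10
ds/dt = 5/10 · dx/dt = 1/2 · 3 = 3/2 ft/s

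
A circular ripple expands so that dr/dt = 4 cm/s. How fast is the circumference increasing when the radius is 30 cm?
8π cm/s

C = 2πr
dC/dt = 2π · dr/dt = 2π · 4 = 8π cm/s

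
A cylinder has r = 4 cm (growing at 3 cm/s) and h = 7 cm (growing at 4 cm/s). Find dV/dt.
232π cm³/s

V = πr²h
dV/dt = 2πrh·dr/dt + πr²·dh/dt
= 2π(4)(7)(3) + π(4)²(4)
= 232π cm³/s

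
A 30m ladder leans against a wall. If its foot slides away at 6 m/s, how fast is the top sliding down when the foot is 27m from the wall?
54√19/19 ≈ 12.39 m/s

x² + y² = 30²
2x·dx/dt + 2y·dy/dt = 0
dy/dt = -x/y · dx/dt = -27/(3√19) · 6 = -54√19/19 m/s
The top is descending at 54√19/19 ≈ 12.39 m/s.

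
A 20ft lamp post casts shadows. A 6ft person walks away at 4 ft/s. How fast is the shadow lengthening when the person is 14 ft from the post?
12/7 ft/s

By similar triangles: 20/(x+s) = 6/s
Solving: s = 6x/14
ds/dt = 6/14 · dx/dt = 3/7 · 4 = 12/7 ft/s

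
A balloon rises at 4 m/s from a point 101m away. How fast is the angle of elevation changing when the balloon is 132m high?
0.014624 rad/s

tan(θ) = y/101
sec²(θ) · dθ/dt = (1/101) · dy/dt
dθ/dt = cos²(θ)/101 · 4 = 101/(101² + 132²) · 4
dθ/dt = 0.014624 rad/s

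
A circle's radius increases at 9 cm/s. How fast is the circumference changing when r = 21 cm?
18π cm/s

C = 2πr
dC/dt = 2π · dr/dt = 2π · 9 = 18π cm/s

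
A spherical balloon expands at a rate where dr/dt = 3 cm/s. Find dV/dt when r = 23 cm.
6348π cm³/s

V = (4/3)πr³
dV/dt = dV/dr · dr/dt = 4πr² · 3
At r = 23: dV/dt = 6348π cm³/s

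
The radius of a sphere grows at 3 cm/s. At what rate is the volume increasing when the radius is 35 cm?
14700π cm³/s

V = (4/3)πr³
dV/dt = dV/dr · dr/dt = 4πr² · 3
At r = 35: dV/dt = 14700π cm³/s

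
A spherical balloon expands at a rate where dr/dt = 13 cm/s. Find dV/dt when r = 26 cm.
35152π cm³/s

V = (4/3)πr³
dV/dt = dV/dr · dr/dt = 4πr² · 13
At r = 26: dV/dt = 35152π cm³/s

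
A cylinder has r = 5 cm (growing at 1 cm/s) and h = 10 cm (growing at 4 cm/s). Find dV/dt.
200π cm³/s

V = πr²h
dV/dt = 2πrh·dr/dt + πr²·dh/dt
= 2π(5)(10)(1) + π(5)²(4)
= 200π cm³/s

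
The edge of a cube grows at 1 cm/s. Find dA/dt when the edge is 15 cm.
180 cm²/s

A = 6s²
dA/dt = 12s · ds/dt = 12·15·1 = 180 cm²/s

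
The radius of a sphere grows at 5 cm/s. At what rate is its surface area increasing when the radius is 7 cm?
280π cm²/s

S = 4πr²
dS/dt = dS/dr · dr/dt = 8πr · 5
At r = 7: dS/dt = 280π cm²/s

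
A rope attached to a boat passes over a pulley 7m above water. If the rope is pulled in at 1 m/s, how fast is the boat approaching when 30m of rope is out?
30√851/851 ≈ 1.028 m/s

rope² = x² + 7²
x = √(30² - 7²) = √851
dx/dt = (rope/x) · d(rope)/dt = (30/√851) · (-1) = -30√851/851 m/s
The boat approaches at 30√851/851 ≈ 1.028 m/s.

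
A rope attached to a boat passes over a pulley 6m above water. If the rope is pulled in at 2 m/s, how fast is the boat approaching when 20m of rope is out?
20√91/91 ≈ 2.097 m/s

rope² = x² + 6²
x = √(20² - 6²) = 2√91
dx/dt = (rope/x) · d(rope)/dt = (20/(2√91)) · (-2) = -20√91/91 m/s
The boat approaches at 20√91/91 ≈ 2.097 m/s.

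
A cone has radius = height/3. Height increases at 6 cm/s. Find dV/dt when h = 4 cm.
32π/3 cm³/s

V = (1/3)π(h/3)²h = πh³/27
dV/dt = πh²/9 · 6
At h = 4: dV/dt = 32π/3 cm³/s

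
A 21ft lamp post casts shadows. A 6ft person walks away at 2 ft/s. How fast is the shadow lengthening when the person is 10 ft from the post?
4/5 ft/s

By similar triangles: 21/(x+s) = 6/s
Solving: s = 6x/15
ds/dt = 6/15 · dx/dt = 2/5 · 2 = 4/5 ft/s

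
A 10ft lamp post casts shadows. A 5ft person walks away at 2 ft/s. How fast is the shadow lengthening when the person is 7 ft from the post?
2 ft/s

By similar triangles: 10/(x+s) = 5/s
Solving: s = 5x/5
ds/dt = 5/5 · dx/dt = 1 · 2 = 2 ft/s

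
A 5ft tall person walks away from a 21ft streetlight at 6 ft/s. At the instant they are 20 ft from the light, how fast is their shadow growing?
15/8 ft/s

By similar triangles: 21/(x+s) = 5/s
Solving: s = 5x/16
ds/dt = 5/16 · dx/dt = 5/16 · 6 = 15/8 ft/s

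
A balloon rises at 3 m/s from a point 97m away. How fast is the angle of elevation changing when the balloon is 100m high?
0.014993 rad/s

tan(θ) = y/97
sec²(θ) · dθ/dt = (1/97) · dy/dt
dθ/dt = cos²(θ)/97 · 3 = 97/(97² + 100²) · 3
dθ/dt = 0.014993 rad/s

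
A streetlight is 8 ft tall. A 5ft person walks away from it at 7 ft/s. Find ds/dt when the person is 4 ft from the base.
35/3 ft/s

By similar triangles: 8/(x+s) = 5/s
Solving: s = 5x/3
ds/dt = 5/3 · dx/dt = 5/3 · 7 = 35/3 ft/s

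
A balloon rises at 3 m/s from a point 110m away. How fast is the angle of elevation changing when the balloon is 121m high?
0.012341 rad/s

tan(θ) = y/110
sec²(θ) · dθ/dt = (1/110) · dy/dt
dθ/dt = cos²(θ)/110 · 3 = 110/(110² + 121²) · 3
dθ/dt = 0.012341 rad/s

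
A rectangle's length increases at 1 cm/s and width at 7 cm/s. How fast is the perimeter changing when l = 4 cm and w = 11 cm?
16 cm/s

P = 2(l + w)
dP/dt = 2(dl/dt + dw/dt) = 2(1 + 7) = 16 cm/s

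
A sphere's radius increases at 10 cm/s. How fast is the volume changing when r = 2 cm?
160π cm³/s

V = (4/3)πr³
dV/dt = dV/dr · dr/dt = 4πr² · 10
At r = 2: dV/dt = 160π cm³/s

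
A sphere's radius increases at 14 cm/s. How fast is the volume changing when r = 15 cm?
12600π cm³/s

V = (4/3)πr³
dV/dt = dV/dr · dr/dt = 4πr² · 14
At r = 15: dV/dt = 12600π cm³/s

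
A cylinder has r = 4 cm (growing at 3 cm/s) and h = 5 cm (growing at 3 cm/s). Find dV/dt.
168π cm³/s

V = πr²h
dV/dt = 2πrh·dr/dt + πr²·dh/dt
= 2π(4)(5)(3) + π(4)²(3)
= 168π cm³/s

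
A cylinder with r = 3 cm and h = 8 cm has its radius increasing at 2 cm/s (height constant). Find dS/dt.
56π cm²/s

S = 2πrh + 2πr² (lateral + bases)
dS/dt = (2πh + 4πr)·dr/dt = (2π·8 + 4π·3)·2
= 56π cm²/s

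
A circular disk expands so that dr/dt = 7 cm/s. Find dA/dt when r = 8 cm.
112π cm²/s

A = πr²
dA/dt = 2πr · dr/dt = 2π(8)(7) = 112π cm²/s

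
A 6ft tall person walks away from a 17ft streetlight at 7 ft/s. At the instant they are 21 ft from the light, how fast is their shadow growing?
42/11 ft/s

By similar triangles: 17/(x+s) = 6/s
Solving: s = 6x/11
ds/dt = 6/11 · dx/dt = 6/11 · 7 = 42/11 ft/s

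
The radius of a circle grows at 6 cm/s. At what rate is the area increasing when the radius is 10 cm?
120π cm²/s

A = πr²
dA/dt = 2πr · dr/dt = 2π(10)(6) = 120π cm²/s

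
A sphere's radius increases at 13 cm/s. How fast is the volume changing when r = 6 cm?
1872π cm³/s

V = (4/3)πr³
dV/dt = dV/dr · dr/dt = 4πr² · 13
At r = 6: dV/dt = 1872π cm³/s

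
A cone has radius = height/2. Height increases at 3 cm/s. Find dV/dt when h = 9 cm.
243π/4 cm³/s

V = (1/3)π(h/2)²h = πh³/12
dV/dt = πh²/4 · 3
At h = 9: dV/dt = 243π/4 cm³/s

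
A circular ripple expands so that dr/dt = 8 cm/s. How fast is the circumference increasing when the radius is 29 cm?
16π cm/s

C = 2πr
dC/dt = 2π · dr/dt = 2π · 8 = 16π cm/s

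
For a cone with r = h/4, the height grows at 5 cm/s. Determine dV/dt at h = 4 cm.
5π cm³/s

V = (1/3)π(h/4)²h = πh³/48
dV/dt = πh²/16 · 5
At h = 4: dV/dt = 5π cm³/s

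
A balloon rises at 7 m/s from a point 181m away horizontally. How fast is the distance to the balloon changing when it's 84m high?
588√39817/39817 ≈ 2.947 m/s

z² = 181² + y²
z = √(181² + 84²) = √39817
dz/dt = y/z · dy/dt = 84/√39817 · 7 = 588√39817/39817 ≈ 2.947 m/s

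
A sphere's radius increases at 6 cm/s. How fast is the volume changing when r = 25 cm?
15000π cm³/s

V = (4/3)πr³
dV/dt = dV/dr · dr/dt = 4πr² · 6
At r = 25: dV/dt = 15000π cm³/s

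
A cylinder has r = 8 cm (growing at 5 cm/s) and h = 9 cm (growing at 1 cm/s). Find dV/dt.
784π cm³/s

V = πr²h
dV/dt = 2πrh·dr/dt + πr²·dh/dt
= 2π(8)(9)(5) + π(8)²(1)
= 784π cm³/s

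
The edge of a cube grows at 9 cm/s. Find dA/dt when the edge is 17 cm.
1836 cm²/s

A = 6s²
dA/dt = 12s · ds/dt = 12·17·9 = 1836 cm²/s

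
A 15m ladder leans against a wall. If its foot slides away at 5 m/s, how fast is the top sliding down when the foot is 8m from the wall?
40√161/161 ≈ 3.152 m/s

x² + y² = 15²
2x·dx/dt + 2y·dy/dt = 0
dy/dt = -x/y · dx/dt = -8/√161 · 5 = -40√161/161 m/s
The top is descending at 40√161/161 ≈ 3.152 m/s.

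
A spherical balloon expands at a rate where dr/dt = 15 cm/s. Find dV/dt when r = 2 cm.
240π cm³/s

V = (4/3)πr³
dV/dt = dV/dr · dr/dt = 4πr² · 15
At r = 2: dV/dt = 240π cm³/s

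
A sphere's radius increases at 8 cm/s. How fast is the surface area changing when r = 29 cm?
1856π cm²/s

S = 4πr²
dS/dt = dS/dr · dr/dt = 8πr · 8
At r = 29: dS/dt = 1856π cm²/s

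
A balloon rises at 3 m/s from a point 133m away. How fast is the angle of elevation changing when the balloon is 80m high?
0.016564 rad/s

tan(θ) = y/133
sec²(θ) · dθ/dt = (1/133) · dy/dt
dθ/dt = cos²(θ)/133 · 3 = 133/(133² + 80²) · 3
dθ/dt = 0.016564 rad/s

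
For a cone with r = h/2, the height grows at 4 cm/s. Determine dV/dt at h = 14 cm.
196π cm³/s

V = (1/3)π(h/2)²h = πh³/12
dV/dt = πh²/4 · 4
At h = 14: dV/dt = 196π cm³/s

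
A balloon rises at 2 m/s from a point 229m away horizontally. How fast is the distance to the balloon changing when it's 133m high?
133√70130/35065 ≈ 1.004 m/s

z² = 229² + y²
z = √(229² + 133²) = √70130
dz/dt = y/z · dy/dt = 133/√70130 · 2 = 133√70130/35065 ≈ 1.004 m/s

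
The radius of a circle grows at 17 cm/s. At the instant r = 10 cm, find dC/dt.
34π cm/s

C = 2πr
dC/dt = 2π · dr/dt = 2π · 17 = 34π cm/s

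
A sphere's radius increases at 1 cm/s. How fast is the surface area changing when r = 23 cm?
184π cm²/s

S = 4πr²
dS/dt = dS/dr · dr/dt = 8πr · 1
At r = 23: dS/dt = 184π cm²/s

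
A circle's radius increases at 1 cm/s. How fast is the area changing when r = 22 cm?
44π cm²/s

A = πr²
dA/dt = 2πr · dr/dt = 2π(22)(1) = 44π cm²/s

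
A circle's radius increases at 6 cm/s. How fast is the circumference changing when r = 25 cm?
12π cm/s

C = 2πr
dC/dt = 2π · dr/dt = 2π · 6 = 12π cm/s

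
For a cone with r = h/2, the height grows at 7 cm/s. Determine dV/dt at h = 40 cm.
2800π cm³/s

V = (1/3)π(h/2)²h = πh³/12
dV/dt = πh²/4 · 7
At h = 40: dV/dt = 2800π cm³/s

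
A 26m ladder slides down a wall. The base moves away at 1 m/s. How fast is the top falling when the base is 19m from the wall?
19√35/105 ≈ 1.071 m/s

x² + y² = 26²
2x·dx/dt + 2y·dy/dt = 0
dy/dt = -x/y · dx/dt = -19/(3√35) · 1 = -19√35/105 m/s
The top is descending at 19√35/105 ≈ 1.071 m/s.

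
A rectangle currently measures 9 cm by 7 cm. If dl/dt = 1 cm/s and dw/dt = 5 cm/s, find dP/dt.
12 cm/s

P = 2(l + w)
dP/dt = 2(dl/dt + dw/dt) = 2(1 + 5) = 12 cm/s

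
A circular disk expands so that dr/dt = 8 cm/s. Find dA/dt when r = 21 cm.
336π cm²/s

A = πr²
dA/dt = 2πr · dr/dt = 2π(21)(8) = 336π cm²/s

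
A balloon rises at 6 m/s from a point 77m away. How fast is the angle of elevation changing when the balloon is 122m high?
0.022198 rad/s

tan(θ) = y/77
sec²(θ) · dθ/dt = (1/77) · dy/dt
dθ/dt = cos²(θ)/77 · 6 = 77/(77² + 122²) · 6
dθ/dt = 0.022198 rad/s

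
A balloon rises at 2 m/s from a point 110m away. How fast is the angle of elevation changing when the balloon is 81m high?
0.011789 rad/s

tan(θ) = y/110
sec²(θ) · dθ/dt = (1/110) · dy/dt
dθ/dt = cos²(θ)/110 · 2 = 110/(110² + 81²) · 2
dθ/dt = 0.011789 rad/s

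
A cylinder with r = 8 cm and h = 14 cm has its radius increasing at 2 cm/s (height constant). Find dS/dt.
120π cm²/s

S = 2πrh + 2πr² (lateral + bases)
dS/dt = (2πh + 4πr)·dr/dt = (2π·14 + 4π·8)·2
= 120π cm²/s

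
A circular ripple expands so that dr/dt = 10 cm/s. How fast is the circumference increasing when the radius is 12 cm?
20π cm/s

C = 2πr
dC/dt = 2π · dr/dt = 2π · 10 = 20π cm/s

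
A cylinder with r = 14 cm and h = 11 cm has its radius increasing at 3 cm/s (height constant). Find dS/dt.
234π cm²/s

S = 2πrh + 2πr² (lateral + bases)
dS/dt = (2πh + 4πr)·dr/dt = (2π·11 + 4π·14)·3
= 234π cm²/s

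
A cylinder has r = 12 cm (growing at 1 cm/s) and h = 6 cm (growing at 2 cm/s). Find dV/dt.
432π cm³/s

V = πr²h
dV/dt = 2πrh·dr/dt + πr²·dh/dt
= 2π(12)(6)(1) + π(12)²(2)
= 432π cm³/s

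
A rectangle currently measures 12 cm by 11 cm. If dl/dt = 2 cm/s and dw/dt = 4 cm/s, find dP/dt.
12 cm/s

P = 2(l + w)
dP/dt = 2(dl/dt + dw/dt) = 2(2 + 4) = 12 cm/s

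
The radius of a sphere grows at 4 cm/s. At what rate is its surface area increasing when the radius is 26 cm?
832π cm²/s

S = 4πr²
dS/dt = dS/dr · dr/dt = 8πr · 4
At r = 26: dS/dt = 832π cm²/s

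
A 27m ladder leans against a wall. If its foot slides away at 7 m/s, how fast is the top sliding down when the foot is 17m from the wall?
119√110/220 ≈ 5.673 m/s

x² + y² = 27²
2x·dx/dt + 2y·dy/dt = 0
dy/dt = -x/y · dx/dt = -17/(2√110) · 7 = -119√110/220 m/s
The top is descending at 119√110/220 ≈ 5.673 m/s.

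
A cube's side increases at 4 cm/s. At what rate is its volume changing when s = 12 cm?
1728 cm³/s

V = s³
dV/dt = 3s² · ds/dt = 3·12²·4 = 1728 cm³/s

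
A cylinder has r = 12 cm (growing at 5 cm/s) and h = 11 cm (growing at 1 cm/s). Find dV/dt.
1464π cm³/s

V = πr²h
dV/dt = 2πrh·dr/dt + πr²·dh/dt
= 2π(12)(11)(5) + π(12)²(1)
= 1464π cm³/s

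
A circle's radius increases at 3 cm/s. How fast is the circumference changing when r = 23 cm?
6π cm/s

C = 2πr
dC/dt = 2π · dr/dt = 2π · 3 = 6π cm/s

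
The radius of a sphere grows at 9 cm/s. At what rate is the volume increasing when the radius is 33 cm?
39204π cm³/s

V = (4/3)πr³
dV/dt = dV/dr · dr/dt = 4πr² · 9
At r = 33: dV/dt = 39204π cm³/s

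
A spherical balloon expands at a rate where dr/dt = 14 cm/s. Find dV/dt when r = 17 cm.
16184π cm³/s

V = (4/3)πr³
dV/dt = dV/dr · dr/dt = 4πr² · 14
At r = 17: dV/dt = 16184π cm³/s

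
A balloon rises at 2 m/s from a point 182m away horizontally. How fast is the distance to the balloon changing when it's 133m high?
38√1037/1037 ≈ 1.18 m/s

z² = 182² + y²
z = √(182² + 133²) = 7√1037
dz/dt = y/z · dy/dt = 133/(7√1037) · 2 = 38√1037/1037 ≈ 1.18 m/s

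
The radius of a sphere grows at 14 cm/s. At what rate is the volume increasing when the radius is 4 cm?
896π cm³/s

V = (4/3)πr³
dV/dt = dV/dr · dr/dt = 4πr² · 14
At r = 4: dV/dt = 896π cm³/s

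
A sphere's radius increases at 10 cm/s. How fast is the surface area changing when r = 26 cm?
2080π cm²/s

S = 4πr²
dS/dt = dS/dr · dr/dt = 8πr · 10
At r = 26: dS/dt = 2080π cm²/s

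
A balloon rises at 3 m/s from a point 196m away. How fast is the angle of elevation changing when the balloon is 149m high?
0.0097 rad/s

tan(θ) = y/196
sec²(θ) · dθ/dt = (1/196) · dy/dt
dθ/dt = cos²(θ)/196 · 3 = 196/(196² + 149²) · 3
dθ/dt = 0.0097 rad/s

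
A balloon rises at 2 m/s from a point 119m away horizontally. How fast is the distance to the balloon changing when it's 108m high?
216√1033/5165 ≈ 1.344 m/s

z² = 119² + y²
z = √(119² + 108²) = 5√1033
dz/dt = y/z · dy/dt = 108/(5√1033) · 2 = 216√1033/5165 ≈ 1.344 m/s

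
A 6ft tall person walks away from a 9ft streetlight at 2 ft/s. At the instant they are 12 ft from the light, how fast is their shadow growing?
4 ft/s

By similar triangles: 9/(x+s) = 6/s
Solving: s = 6x/3
ds/dt = 6/3 · dx/dt = 2 · 2 = 4 ft/s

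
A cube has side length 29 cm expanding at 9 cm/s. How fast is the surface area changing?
3132 cm²/s

A = 6s²
dA/dt = 12s · ds/dt = 12·29·9 = 3132 cm²/s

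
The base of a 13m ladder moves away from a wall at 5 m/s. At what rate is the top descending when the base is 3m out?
3√10/8 ≈ 1.186 m/s

x² + y² = 13²
2x·dx/dt + 2y·dy/dt = 0
dy/dt = -x/y · dx/dt = -3/(4√10) · 5 = -3√10/8 m/s
The top is descending at 3√10/8 ≈ 1.186 m/s.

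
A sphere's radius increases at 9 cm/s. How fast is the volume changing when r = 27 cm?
26244π cm³/s

V = (4/3)πr³
dV/dt = dV/dr · dr/dt = 4πr² · 9
At r = 27: dV/dt = 26244π cm³/s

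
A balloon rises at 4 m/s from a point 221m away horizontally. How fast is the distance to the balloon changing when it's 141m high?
282√68722/34361 ≈ 2.151 m/s

z² = 221² + y²
z = √(221² + 141²) = √68722
dz/dt = y/z · dy/dt = 141/√68722 · 4 = 282√68722/34361 ≈ 2.151 m/s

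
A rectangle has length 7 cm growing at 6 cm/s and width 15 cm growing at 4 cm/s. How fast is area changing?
118 cm²/s

A = lw
dA/dt = w·dl/dt + l·dw/dt = 15·6 + 7·4 = 118 cm²/s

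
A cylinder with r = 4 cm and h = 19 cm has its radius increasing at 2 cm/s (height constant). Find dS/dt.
108π cm²/s

S = 2πrh + 2πr² (lateral + bases)
dS/dt = (2πh + 4πr)·dr/dt = (2π·19 + 4π·4)·2
= 108π cm²/s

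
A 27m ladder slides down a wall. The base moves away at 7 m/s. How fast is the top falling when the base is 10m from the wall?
70√629/629 ≈ 2.791 m/s

x² + y² = 27²
2x·dx/dt + 2y·dy/dt = 0
dy/dt = -x/y · dx/dt = -10/√629 · 7 = -70√629/629 m/s
The top is descending at 70√629/629 ≈ 2.791 m/s.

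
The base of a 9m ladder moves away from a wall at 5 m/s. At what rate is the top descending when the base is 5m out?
25√14/28 ≈ 3.341 m/s

x² + y² = 9²
2x·dx/dt + 2y·dy/dt = 0
dy/dt = -x/y · dx/dt = -5/(2√14) · 5 = -25√14/28 m/s
The top is descending at 25√14/28 ≈ 3.341 m/s.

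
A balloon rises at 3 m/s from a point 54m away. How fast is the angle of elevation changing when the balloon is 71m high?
0.020359 rad/s

tan(θ) = y/54
sec²(θ) · dθ/dt = (1/54) · dy/dt
dθ/dt = cos²(θ)/54 · 3 = 54/(54² + 71²) · 3
dθ/dt = 0.020359 rad/s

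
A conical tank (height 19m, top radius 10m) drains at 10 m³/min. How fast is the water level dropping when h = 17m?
361/(2890π) ≈ 0.03976 m/min

r/h = 10/19, so r = (10/19)h
V = (1/3)πr²h = (1/3)π((10/19)h)²h = (100/1083)πh³
dV/dh = (100/361)πh²
dh/dt = (dV/dt)/(dV/dh) = -10/((100/361)π·17²) = -361/(2890π) m/min
The level is dropping at 361/(2890π) ≈ 0.03976 m/min.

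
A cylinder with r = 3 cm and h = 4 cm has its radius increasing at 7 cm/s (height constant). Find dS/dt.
140π cm²/s

S = 2πrh + 2πr² (lateral + bases)
dS/dt = (2πh + 4πr)·dr/dt = (2π·4 + 4π·3)·7
= 140π cm²/s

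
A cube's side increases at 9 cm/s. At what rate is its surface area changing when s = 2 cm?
216 cm²/s

A = 6s²
dA/dt = 12s · ds/dt = 12·2·9 = 216 cm²/s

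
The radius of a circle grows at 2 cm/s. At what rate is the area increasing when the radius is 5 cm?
20π cm²/s

A = πr²
dA/dt = 2πr · dr/dt = 2π(5)(2) = 20π cm²/s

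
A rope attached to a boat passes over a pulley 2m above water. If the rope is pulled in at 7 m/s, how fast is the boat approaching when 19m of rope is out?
19√357/51 ≈ 7.039 m/s

rope² = x² + 2²
x = √(19² - 2²) = √357
dx/dt = (rope/x) · d(rope)/dt = (19/√357) · (-7) = -19√357/51 m/s
The boat approaches at 19√357/51 ≈ 7.039 m/s.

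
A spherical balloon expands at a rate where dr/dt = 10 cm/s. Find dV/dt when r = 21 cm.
17640π cm³/s

V = (4/3)πr³
dV/dt = dV/dr · dr/dt = 4πr² · 10
At r = 21: dV/dt = 17640π cm³/s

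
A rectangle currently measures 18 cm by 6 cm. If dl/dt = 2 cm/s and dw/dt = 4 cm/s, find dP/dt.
12 cm/s

P = 2(l + w)
dP/dt = 2(dl/dt + dw/dt) = 2(2 + 4) = 12 cm/s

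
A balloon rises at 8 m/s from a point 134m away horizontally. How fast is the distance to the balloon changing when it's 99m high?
792√27757/27757 ≈ 4.754 m/s

z² = 134² + y²
z = √(134² + 99²) = √27757
dz/dt = y/z · dy/dt = 99/√27757 · 8 = 792√27757/27757 ≈ 4.754 m/s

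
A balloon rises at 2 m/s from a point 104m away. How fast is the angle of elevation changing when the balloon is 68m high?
0.013472 rad/s

tan(θ) = y/104
sec²(θ) · dθ/dt = (1/104) · dy/dt
dθ/dt = cos²(θ)/104 · 2 = 104/(104² + 68²) · 2
dθ/dt = 0.013472 rad/s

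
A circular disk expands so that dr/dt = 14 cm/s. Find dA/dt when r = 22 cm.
616π cm²/s

A = πr²
dA/dt = 2πr · dr/dt = 2π(22)(14) = 616π cm²/s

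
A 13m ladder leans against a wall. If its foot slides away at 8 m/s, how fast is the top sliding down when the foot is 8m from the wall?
64√105/105 ≈ 6.246 m/s

x² + y² = 13²
2x·dx/dt + 2y·dy/dt = 0
dy/dt = -x/y · dx/dt = -8/√105 · 8 = -64√105/105 m/s
The top is descending at 64√105/105 ≈ 6.246 m/s.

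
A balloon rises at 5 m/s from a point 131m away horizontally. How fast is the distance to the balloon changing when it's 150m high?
750√39661/39661 ≈ 3.766 m/s

z² = 131² + y²
z = √(131² + 150²) = √39661
dz/dt = y/z · dy/dt = 150/√39661 · 5 = 750√39661/39661 ≈ 3.766 m/s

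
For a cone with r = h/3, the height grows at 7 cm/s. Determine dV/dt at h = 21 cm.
343π cm³/s

V = (1/3)π(h/3)²h = πh³/27
dV/dt = πh²/9 · 7
At h = 21: dV/dt = 343π cm³/s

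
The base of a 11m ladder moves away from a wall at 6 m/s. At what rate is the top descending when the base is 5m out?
5√6/4 ≈ 3.062 m/s

x² + y² = 11²
2x·dx/dt + 2y·dy/dt = 0
dy/dt = -x/y · dx/dt = -5/(4√6) · 6 = -5√6/4 m/s
The top is descending at 5√6/4 ≈ 3.062 m/s.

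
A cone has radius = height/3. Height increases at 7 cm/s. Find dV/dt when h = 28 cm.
5488π/9 cm³/s

V = (1/3)π(h/3)²h = πh³/27
dV/dt = πh²/9 · 7
At h = 28: dV/dt = 5488π/9 cm³/s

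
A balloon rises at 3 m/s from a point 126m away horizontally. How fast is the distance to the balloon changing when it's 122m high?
183√7690/7690 ≈ 2.087 m/s

z² = 126² + y²
z = √(126² + 122²) = 2√7690
dz/dt = y/z · dy/dt = 122/(2√7690) · 3 = 183√7690/7690 ≈ 2.087 m/s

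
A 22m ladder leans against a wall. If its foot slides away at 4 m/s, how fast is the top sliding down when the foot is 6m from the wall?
3√7/7 ≈ 1.134 m/s

x² + y² = 22²
2x·dx/dt + 2y·dy/dt = 0
dy/dt = -x/y · dx/dt = -6/(8√7) · 4 = -3√7/7 m/s
The top is descending at 3√7/7 ≈ 1.134 m/s.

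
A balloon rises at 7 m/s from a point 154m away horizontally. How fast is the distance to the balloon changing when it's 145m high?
1015√44741/44741 ≈ 4.799 m/s

z² = 154² + y²
z = √(154² + 145²) = √44741
dz/dt = y/z · dy/dt = 145/√44741 · 7 = 1015√44741/44741 ≈ 4.799 m/s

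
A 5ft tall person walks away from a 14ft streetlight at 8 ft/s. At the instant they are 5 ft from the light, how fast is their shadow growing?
40/9 ft/s

By similar triangles: 14/(x+s) = 5/s
Solving: s = 5x/9
ds/dt = 5/9 · dx/dt = 5/9 · 8 = 40/9 ft/s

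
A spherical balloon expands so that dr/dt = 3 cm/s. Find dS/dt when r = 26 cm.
624π cm²/s

S = 4πr²
dS/dt = dS/dr · dr/dt = 8πr · 3
At r = 26: dS/dt = 624π cm²/s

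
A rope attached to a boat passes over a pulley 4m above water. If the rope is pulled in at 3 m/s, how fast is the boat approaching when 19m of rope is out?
19√345/115 ≈ 3.069 m/s

rope² = x² + 4²
x = √(19² - 4²) = √345
dx/dt = (rope/x) · d(rope)/dt = (19/√345) · (-3) = -19√345/115 m/s
The boat approaches at 19√345/115 ≈ 3.069 m/s.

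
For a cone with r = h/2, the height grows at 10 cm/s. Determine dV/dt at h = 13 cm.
845π/2 cm³/s

V = (1/3)π(h/2)²h = πh³/12
dV/dt = πh²/4 · 10
At h = 13: dV/dt = 845π/2 cm³/s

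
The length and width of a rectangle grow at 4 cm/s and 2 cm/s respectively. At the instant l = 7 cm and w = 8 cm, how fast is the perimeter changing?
12 cm/s

P = 2(l + w)
dP/dt = 2(dl/dt + dw/dt) = 2(4 + 2) = 12 cm/s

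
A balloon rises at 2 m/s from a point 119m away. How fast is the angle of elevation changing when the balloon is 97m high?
0.010098 rad/s

tan(θ) = y/119
sec²(θ) · dθ/dt = (1/119) · dy/dt
dθ/dt = cos²(θ)/119 · 2 = 119/(119² + 97²) · 2
dθ/dt = 0.010098 rad/s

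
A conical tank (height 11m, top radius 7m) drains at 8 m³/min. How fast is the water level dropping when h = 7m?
968/(2401π) ≈ 0.1283 m/min

r/h = 7/11, so r = (7/11)h
V = (1/3)πr²h = (1/3)π((7/11)h)²h = (49/363)πh³
dV/dh = (49/121)πh²
dh/dt = (dV/dt)/(dV/dh) = -8/((49/121)π·7²) = -968/(2401π) m/min
The level is dropping at 968/(2401π) ≈ 0.1283 m/min.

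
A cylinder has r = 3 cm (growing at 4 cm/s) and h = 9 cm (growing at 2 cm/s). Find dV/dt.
234π cm³/s

V = πr²h
dV/dt = 2πrh·dr/dt + πr²·dh/dt
= 2π(3)(9)(4) + π(3)²(2)
= 234π cm³/s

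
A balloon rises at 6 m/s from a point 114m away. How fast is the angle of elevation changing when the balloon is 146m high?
0.019935 rad/s

tan(θ) = y/114
sec²(θ) · dθ/dt = (1/114) · dy/dt
dθ/dt = cos²(θ)/114 · 6 = 114/(114² + 146²) · 6
dθ/dt = 0.019935 rad/s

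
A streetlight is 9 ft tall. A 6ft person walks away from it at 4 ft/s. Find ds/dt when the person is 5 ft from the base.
8 ft/s

By similar triangles: 9/(x+s) = 6/s
Solving: s = 6x/3
ds/dt = 6/3 · dx/dt = 2 · 4 = 8 ft/s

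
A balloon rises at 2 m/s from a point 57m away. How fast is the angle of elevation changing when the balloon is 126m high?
0.005961 rad/s

tan(θ) = y/57
sec²(θ) · dθ/dt = (1/57) · dy/dt
dθ/dt = cos²(θ)/57 · 2 = 57/(57² + 126²) · 2
dθ/dt = 0.005961 rad/s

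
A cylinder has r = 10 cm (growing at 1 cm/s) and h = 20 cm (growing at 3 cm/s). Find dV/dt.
700π cm³/s

V = πr²h
dV/dt = 2πrh·dr/dt + πr²·dh/dt
= 2π(10)(20)(1) + π(10)²(3)
= 700π cm³/s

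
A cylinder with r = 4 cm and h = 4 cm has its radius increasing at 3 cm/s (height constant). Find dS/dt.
72π cm²/s

S = 2πrh + 2πr² (lateral + bases)
dS/dt = (2πh + 4πr)·dr/dt = (2π·4 + 4π·4)·3
= 72π cm²/s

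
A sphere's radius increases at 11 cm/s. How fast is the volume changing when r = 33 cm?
47916π cm³/s

V = (4/3)πr³
dV/dt = dV/dr · dr/dt = 4πr² · 11
At r = 33: dV/dt = 47916π cm³/s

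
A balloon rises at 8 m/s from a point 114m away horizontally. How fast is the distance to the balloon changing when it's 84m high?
112√557/557 ≈ 4.746 m/s

z² = 114² + y²
z = √(114² + 84²) = 6√557
dz/dt = y/z · dy/dt = 84/(6√557) · 8 = 112√557/557 ≈ 4.746 m/s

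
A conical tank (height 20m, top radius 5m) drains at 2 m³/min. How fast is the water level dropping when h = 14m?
8/(49π) ≈ 0.05197 m/min

r/h = 5/20, so r = (1/4)h
V = (1/3)πr²h = (1/3)π((1/4)h)²h = (1/48)πh³
dV/dh = (1/16)πh²
dh/dt = (dV/dt)/(dV/dh) = -2/((1/16)π·14²) = -8/(49π) m/min
The level is dropping at 8/(49π) ≈ 0.05197 m/min.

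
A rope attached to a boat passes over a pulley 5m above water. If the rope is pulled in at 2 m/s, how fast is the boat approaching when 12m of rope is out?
24√119/119 ≈ 2.2 m/s

rope² = x² + 5²
x = √(12² - 5²) = √119
dx/dt = (rope/x) · d(rope)/dt = (12/√119) · (-2) = -24√119/119 m/s
The boat approaches at 24√119/119 ≈ 2.2 m/s.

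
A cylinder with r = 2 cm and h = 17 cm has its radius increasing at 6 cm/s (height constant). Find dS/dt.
252π cm²/s

S = 2πrh + 2πr² (lateral + bases)
dS/dt = (2πh + 4πr)·dr/dt = (2π·17 + 4π·2)·6
= 252π cm²/s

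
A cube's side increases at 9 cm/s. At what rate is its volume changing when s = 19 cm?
9747 cm³/s

V = s³
dV/dt = 3s² · ds/dt = 3·19²·9 = 9747 cm³/s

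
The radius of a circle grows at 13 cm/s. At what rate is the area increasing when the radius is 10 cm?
260π cm²/s

A = πr²
dA/dt = 2πr · dr/dt = 2π(10)(13) = 260π cm²/s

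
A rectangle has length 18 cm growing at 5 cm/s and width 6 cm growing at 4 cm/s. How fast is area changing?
102 cm²/s

A = lw
dA/dt = w·dl/dt + l·dw/dt = 6·5 + 18·4 = 102 cm²/s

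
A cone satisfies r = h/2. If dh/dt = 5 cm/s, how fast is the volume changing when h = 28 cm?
980π cm³/s

V = (1/3)π(h/2)²h = πh³/12
dV/dt = πh²/4 · 5
At h = 28: dV/dt = 980π cm³/s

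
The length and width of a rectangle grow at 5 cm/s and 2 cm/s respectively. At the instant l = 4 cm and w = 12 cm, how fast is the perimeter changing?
14 cm/s

P = 2(l + w)
dP/dt = 2(dl/dt + dw/dt) = 2(5 + 2) = 14 cm/s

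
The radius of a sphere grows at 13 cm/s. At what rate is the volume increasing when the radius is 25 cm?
32500π cm³/s

V = (4/3)πr³
dV/dt = dV/dr · dr/dt = 4πr² · 13
At r = 25: dV/dt = 32500π cm³/s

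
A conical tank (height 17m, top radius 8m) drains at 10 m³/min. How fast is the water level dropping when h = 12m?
1445/(4608π) ≈ 0.09982 m/min

r/h = 8/17, so r = (8/17)h
V = (1/3)πr²h = (1/3)π((8/17)h)²h = (64/867)πh³
dV/dh = (64/289)πh²
dh/dt = (dV/dt)/(dV/dh) = -10/((64/289)π·12²) = -1445/(4608π) m/min
The level is dropping at 1445/(4608π) ≈ 0.09982 m/min.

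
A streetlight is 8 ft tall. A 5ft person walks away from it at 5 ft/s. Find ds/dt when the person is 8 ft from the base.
25/3 ft/s

By similar triangles: 8/(x+s) = 5/s
Solving: s = 5x/3
ds/dt = 5/3 · dx/dt = 5/3 · 5 = 25/3 ft/s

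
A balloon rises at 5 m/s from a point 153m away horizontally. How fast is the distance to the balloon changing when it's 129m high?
43√178/178 ≈ 3.223 m/s

z² = 153² + y²
z = √(153² + 129²) = 15√178
dz/dt = y/z · dy/dt = 129/(15√178) · 5 = 43√178/178 ≈ 3.223 m/s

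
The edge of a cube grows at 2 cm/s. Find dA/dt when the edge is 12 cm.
288 cm²/s

A = 6s²
dA/dt = 12s · ds/dt = 12·12·2 = 288 cm²/s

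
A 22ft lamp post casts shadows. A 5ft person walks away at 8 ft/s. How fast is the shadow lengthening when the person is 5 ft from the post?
40/17 ft/s

By similar triangles: 22/(x+s) = 5/s
Solving: s = 5x/17
ds/dt = 5/17 · dx/dt = 5/17 · 8 = 40/17 ft/s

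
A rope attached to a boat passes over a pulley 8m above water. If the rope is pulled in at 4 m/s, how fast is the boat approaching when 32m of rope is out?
16√15/15 ≈ 4.131 m/s

rope² = x² + 8²
x = √(32² - 8²) = 8√15
dx/dt = (rope/x) · d(rope)/dt = (32/(8√15)) · (-4) = -16√15/15 m/s
The boat approaches at 16√15/15 ≈ 4.131 m/s.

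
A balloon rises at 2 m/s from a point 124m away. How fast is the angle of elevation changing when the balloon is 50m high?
0.013873 rad/s

tan(θ) = y/124
sec²(θ) · dθ/dt = (1/124) · dy/dt
dθ/dt = cos²(θ)/124 · 2 = 124/(124² + 50²) · 2
dθ/dt = 0.013873 rad/s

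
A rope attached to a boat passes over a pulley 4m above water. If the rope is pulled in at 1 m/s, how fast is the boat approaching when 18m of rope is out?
9√77/77 ≈ 1.026 m/s

rope² = x² + 4²
x = √(18² - 4²) = 2√77
dx/dt = (rope/x) · d(rope)/dt = (18/(2√77)) · (-1) = -9√77/77 m/s
The boat approaches at 9√77/77 ≈ 1.026 m/s.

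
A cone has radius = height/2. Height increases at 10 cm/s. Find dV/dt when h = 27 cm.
3645π/2 cm³/s

V = (1/3)π(h/2)²h = πh³/12
dV/dt = πh²/4 · 10
At h = 27: dV/dt = 3645π/2 cm³/s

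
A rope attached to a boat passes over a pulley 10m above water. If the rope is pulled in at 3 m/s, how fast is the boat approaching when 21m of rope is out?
63√341/341 ≈ 3.412 m/s

rope² = x² + 10²
x = √(21² - 10²) = √341
dx/dt = (rope/x) · d(rope)/dt = (21/√341) · (-3) = -63√341/341 m/s
The boat approaches at 63√341/341 ≈ 3.412 m/s.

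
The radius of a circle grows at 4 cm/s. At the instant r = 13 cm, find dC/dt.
8π cm/s

C = 2πr
dC/dt = 2π · dr/dt = 2π · 4 = 8π cm/s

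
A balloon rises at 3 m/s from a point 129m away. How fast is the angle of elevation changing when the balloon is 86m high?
0.0161 rad/s

tan(θ) = y/129
sec²(θ) · dθ/dt = (1/129) · dy/dt
dθ/dt = cos²(θ)/129 · 3 = 129/(129² + 86²) · 3
dθ/dt = 0.0161 rad/s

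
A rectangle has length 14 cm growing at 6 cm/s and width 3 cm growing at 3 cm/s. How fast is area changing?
60 cm²/s

A = lw
dA/dt = w·dl/dt + l·dw/dt = 3·6 + 14·3 = 60 cm²/s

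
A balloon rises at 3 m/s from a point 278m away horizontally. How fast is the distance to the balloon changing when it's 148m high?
222√24797/24797 ≈ 1.41 m/s

z² = 278² + y²
z = √(278² + 148²) = 2√24797
dz/dt = y/z · dy/dt = 148/(2√24797) · 3 = 222√24797/24797 ≈ 1.41 m/s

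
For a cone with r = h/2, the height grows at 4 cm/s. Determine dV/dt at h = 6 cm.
36π cm³/s

V = (1/3)π(h/2)²h = πh³/12
dV/dt = πh²/4 · 4
At h = 6: dV/dt = 36π cm³/s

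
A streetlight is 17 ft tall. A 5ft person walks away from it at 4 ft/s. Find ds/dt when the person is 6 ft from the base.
5/3 ft/s

By similar triangles: 17/(x+s) = 5/s
Solving: s = 5x/12
ds/dt = 5/12 · dx/dt = 5/12 · 4 = 5/3 ft/s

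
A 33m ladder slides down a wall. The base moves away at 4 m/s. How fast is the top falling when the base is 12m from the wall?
16√105/105 ≈ 1.561 m/s

x² + y² = 33²
2x·dx/dt + 2y·dy/dt = 0
dy/dt = -x/y · dx/dt = -12/(3√105) · 4 = -16√105/105 m/s
The top is descending at 16√105/105 ≈ 1.561 m/s.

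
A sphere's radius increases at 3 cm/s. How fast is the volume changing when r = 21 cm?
5292π cm³/s

V = (4/3)πr³
dV/dt = dV/dr · dr/dt = 4πr² · 3
At r = 21: dV/dt = 5292π cm³/s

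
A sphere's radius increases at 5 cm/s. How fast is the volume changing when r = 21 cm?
8820π cm³/s

V = (4/3)πr³
dV/dt = dV/dr · dr/dt = 4πr² · 5
At r = 21: dV/dt = 8820π cm³/s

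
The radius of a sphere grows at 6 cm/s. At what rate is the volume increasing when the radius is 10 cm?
2400π cm³/s

V = (4/3)πr³
dV/dt = dV/dr · dr/dt = 4πr² · 6
At r = 10: dV/dt = 2400π cm³/s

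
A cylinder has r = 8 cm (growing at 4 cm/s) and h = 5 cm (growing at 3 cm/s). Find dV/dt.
512π cm³/s

V = πr²h
dV/dt = 2πrh·dr/dt + πr²·dh/dt
= 2π(8)(5)(4) + π(8)²(3)
= 512π cm³/s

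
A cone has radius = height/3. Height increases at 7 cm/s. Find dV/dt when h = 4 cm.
112π/9 cm³/s

V = (1/3)π(h/3)²h = πh³/27
dV/dt = πh²/9 · 7
At h = 4: dV/dt = 112π/9 cm³/s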